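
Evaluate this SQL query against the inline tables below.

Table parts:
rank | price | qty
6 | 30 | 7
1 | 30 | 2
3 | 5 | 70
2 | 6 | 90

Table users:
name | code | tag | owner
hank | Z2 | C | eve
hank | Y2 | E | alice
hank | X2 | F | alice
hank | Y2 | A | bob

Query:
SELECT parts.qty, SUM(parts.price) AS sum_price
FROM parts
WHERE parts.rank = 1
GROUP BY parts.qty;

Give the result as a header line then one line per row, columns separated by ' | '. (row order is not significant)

== RESULT ==
parts.qty | sum_price
2 | 30

Derivation:
After WHERE (1 rows):
parts.rank | parts.price | parts.qty
1 | 30 | 2
After GROUP BY (1 rows):
parts.qty | sum_price
2 | 30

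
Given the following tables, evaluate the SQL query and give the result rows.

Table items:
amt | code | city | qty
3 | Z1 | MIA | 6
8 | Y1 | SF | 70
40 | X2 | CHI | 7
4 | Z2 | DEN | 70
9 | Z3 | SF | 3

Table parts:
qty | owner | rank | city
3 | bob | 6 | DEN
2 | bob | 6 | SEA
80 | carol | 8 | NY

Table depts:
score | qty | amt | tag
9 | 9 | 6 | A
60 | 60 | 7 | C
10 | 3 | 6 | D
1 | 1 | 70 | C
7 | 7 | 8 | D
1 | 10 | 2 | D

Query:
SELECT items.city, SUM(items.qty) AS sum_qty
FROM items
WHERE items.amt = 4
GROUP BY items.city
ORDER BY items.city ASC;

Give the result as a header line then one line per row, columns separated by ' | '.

== RESULT ==
items.city | sum_qty
DEN | 70

Derivation:
After WHERE (1 rows):
items.amt | items.code | items.city | items.qty
4 | Z2 | DEN | 70
After GROUP BY (1 rows):
items.city | sum_qty
DEN | 70
After ORDER BY (1 rows):
items.city | sum_qty
DEN | 70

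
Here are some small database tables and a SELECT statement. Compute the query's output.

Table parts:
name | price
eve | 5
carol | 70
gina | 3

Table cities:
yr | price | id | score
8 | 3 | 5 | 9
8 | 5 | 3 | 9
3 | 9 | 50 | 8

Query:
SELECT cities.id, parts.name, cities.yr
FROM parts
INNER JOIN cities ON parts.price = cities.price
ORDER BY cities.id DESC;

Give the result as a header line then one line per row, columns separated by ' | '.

== RESULT ==
cities.id | parts.name | cities.yr
5 | gina | 8
3 | eve | 8

Derivation:
After JOIN cities (2 rows):
parts.name | parts.price | cities.yr | cities.price | cities.id | cities.score
eve | 5 | 8 | 5 | 3 | 9
gina | 3 | 8 | 3 | 5 | 9
After SELECT (2 rows):
cities.id | parts.name | cities.yr
3 | eve | 8
5 | gina | 8
After ORDER BY (2 rows):
cities.id | parts.name | cities.yr
5 | gina | 8
3 | eve | 8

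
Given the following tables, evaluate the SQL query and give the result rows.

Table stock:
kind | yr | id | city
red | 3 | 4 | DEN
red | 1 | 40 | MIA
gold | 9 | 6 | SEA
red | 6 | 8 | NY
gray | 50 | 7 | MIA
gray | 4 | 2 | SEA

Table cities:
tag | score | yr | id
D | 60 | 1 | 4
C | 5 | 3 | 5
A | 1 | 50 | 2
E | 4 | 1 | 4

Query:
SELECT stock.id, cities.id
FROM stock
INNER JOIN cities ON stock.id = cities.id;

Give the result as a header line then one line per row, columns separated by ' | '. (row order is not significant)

== RESULT ==
stock.id | cities.id
4 | 4
4 | 4
2 | 2

Derivation:
After JOIN cities (3 rows):
stock.kind | stock.yr | stock.id | stock.city | cities.tag | cities.score | cities.yr | cities.id
red | 3 | 4 | DEN | D | 60 | 1 | 4
red | 3 | 4 | DEN | E | 4 | 1 | 4
gray | 4 | 2 | SEA | A | 1 | 50 | 2
After SELECT (3 rows):
stock.id | cities.id
4 | 4
4 | 4
2 | 2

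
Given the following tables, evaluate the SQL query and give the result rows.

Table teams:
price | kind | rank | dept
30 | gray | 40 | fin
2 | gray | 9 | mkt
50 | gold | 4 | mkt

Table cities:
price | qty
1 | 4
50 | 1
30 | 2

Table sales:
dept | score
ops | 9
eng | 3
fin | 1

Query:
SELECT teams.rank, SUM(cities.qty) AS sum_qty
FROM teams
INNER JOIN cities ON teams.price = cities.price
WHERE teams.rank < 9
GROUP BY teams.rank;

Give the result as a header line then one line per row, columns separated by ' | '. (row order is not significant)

== RESULT ==
teams.rank | sum_qty
4 | 1

Derivation:
After JOIN cities (2 rows):
teams.price | teams.kind | teams.rank | teams.dept | cities.price | cities.qty
30 | gray | 40 | fin | 30 | 2
50 | gold | 4 | mkt | 50 | 1
After WHERE (1 rows):
teams.price | teams.kind | teams.rank | teams.dept | cities.price | cities.qty
50 | gold | 4 | mkt | 50 | 1
After GROUP BY (1 rows):
teams.rank | sum_qty
4 | 1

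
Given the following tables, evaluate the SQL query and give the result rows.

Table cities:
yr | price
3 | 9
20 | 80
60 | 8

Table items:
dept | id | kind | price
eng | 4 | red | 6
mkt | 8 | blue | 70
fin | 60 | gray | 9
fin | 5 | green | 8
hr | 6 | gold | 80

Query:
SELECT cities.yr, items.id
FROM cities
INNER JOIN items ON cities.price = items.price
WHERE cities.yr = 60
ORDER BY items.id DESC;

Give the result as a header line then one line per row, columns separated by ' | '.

== RESULT ==
cities.yr | items.id
60 | 5

Derivation:
After JOIN items (3 rows):
cities.yr | cities.price | items.dept | items.id | items.kind | items.price
3 | 9 | fin | 60 | gray | 9
20 | 80 | hr | 6 | gold | 80
60 | 8 | fin | 5 | green | 8
After WHERE (1 rows):
cities.yr | cities.price | items.dept | items.id | items.kind | items.price
60 | 8 | fin | 5 | green | 8
After SELECT (1 rows):
cities.yr | items.id
60 | 5
After ORDER BY (1 rows):
cities.yr | items.id
60 | 5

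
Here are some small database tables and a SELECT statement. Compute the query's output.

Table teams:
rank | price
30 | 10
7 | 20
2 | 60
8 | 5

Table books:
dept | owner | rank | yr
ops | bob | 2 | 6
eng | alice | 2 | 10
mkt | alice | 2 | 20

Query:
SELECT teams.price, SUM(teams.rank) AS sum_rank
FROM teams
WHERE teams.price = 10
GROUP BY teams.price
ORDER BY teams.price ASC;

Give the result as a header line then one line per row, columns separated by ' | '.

After WHERE (1 rows):
teams.rank | teams.price
30 | 10
After GROUP BY (1 rows):
teams.price | sum_rank
10 | 30
After ORDER BY (1 rows):
teams.price | sum_rank
10 | 30

== RESULT ==
teams.price | sum_rank
10 | 30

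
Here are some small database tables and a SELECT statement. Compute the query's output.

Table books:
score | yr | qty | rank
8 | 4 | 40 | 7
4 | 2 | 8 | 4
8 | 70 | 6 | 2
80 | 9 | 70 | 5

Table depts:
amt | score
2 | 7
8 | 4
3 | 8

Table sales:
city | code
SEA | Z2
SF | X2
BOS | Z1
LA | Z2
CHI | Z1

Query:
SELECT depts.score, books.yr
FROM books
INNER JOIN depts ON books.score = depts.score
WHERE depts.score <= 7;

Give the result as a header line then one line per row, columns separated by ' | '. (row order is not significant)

== RESULT ==
depts.score | books.yr
4 | 2

Derivation:
After JOIN depts (3 rows):
books.score | books.yr | books.qty | books.rank | depts.amt | depts.score
8 | 4 | 40 | 7 | 3 | 8
4 | 2 | 8 | 4 | 8 | 4
8 | 70 | 6 | 2 | 3 | 8
After WHERE (1 rows):
books.score | books.yr | books.qty | books.rank | depts.amt | depts.score
4 | 2 | 8 | 4 | 8 | 4
After SELECT (1 rows):
depts.score | books.yr
4 | 2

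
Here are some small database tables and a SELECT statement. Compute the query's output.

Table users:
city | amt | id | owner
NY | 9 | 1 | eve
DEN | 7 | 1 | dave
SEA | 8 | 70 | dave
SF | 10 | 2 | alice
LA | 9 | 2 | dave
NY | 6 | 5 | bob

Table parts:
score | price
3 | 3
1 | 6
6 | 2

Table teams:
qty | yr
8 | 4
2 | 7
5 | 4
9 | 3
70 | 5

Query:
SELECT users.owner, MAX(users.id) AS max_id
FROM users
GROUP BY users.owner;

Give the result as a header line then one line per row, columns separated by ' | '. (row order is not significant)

== RESULT ==
users.owner | max_id
eve | 1
dave | 70
alice | 2
bob | 5

Derivation:
After GROUP BY (4 rows):
users.owner | max_id
eve | 1
dave | 70
alice | 2
bob | 5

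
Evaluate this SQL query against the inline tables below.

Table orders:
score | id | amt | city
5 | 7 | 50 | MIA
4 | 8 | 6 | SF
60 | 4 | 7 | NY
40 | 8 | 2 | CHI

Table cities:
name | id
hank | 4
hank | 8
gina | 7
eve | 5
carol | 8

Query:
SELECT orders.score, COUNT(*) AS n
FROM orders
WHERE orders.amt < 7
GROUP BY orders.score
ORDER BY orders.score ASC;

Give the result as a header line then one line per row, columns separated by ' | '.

== RESULT ==
orders.score | n
4 | 1
40 | 1

Derivation:
After WHERE (2 rows):
orders.score | orders.id | orders.amt | orders.city
4 | 8 | 6 | SF
40 | 8 | 2 | CHI
After GROUP BY (2 rows):
orders.score | n
4 | 1
40 | 1
After ORDER BY (2 rows):
orders.score | n
4 | 1
40 | 1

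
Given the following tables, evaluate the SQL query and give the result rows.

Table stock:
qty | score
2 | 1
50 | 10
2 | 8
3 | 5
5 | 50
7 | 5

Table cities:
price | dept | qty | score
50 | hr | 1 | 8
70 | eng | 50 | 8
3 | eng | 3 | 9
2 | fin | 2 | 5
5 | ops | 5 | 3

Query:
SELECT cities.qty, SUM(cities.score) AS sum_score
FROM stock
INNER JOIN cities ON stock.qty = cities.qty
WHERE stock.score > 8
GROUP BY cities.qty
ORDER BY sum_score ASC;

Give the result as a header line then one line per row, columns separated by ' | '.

After JOIN cities (5 rows):
stock.qty | stock.score | cities.price | cities.dept | cities.qty | cities.score
2 | 1 | 2 | fin | 2 | 5
50 | 10 | 70 | eng | 50 | 8
2 | 8 | 2 | fin | 2 | 5
3 | 5 | 3 | eng | 3 | 9
5 | 50 | 5 | ops | 5 | 3
After WHERE (2 rows):
stock.qty | stock.score | cities.price | cities.dept | cities.qty | cities.score
50 | 10 | 70 | eng | 50 | 8
5 | 50 | 5 | ops | 5 | 3
After GROUP BY (2 rows):
cities.qty | sum_score
50 | 8
5 | 3
After ORDER BY (2 rows):
cities.qty | sum_score
5 | 3
50 | 8

== RESULT ==
cities.qty | sum_score
5 | 3
50 | 8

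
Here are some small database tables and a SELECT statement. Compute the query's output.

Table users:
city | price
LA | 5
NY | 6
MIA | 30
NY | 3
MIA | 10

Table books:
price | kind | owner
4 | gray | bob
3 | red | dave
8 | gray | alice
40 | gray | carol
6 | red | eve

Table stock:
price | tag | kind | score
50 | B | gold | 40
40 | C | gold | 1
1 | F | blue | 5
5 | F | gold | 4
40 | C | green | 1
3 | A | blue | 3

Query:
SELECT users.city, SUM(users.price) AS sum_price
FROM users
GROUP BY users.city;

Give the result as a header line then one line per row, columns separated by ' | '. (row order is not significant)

After GROUP BY (3 rows):
users.city | sum_price
LA | 5
NY | 9
MIA | 40

== RESULT ==
users.city | sum_price
LA | 5
NY | 9
MIA | 40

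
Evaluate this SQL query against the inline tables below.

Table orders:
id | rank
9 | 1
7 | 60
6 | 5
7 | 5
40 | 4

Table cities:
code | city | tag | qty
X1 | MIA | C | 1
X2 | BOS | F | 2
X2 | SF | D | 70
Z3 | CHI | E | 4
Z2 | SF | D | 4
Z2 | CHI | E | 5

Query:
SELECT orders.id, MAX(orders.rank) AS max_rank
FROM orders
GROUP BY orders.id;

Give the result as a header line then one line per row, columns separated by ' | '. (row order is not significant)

== RESULT ==
orders.id | max_rank
9 | 1
7 | 60
6 | 5
40 | 4

Derivation:
After GROUP BY (4 rows):
orders.id | max_rank
9 | 1
7 | 60
6 | 5
40 | 4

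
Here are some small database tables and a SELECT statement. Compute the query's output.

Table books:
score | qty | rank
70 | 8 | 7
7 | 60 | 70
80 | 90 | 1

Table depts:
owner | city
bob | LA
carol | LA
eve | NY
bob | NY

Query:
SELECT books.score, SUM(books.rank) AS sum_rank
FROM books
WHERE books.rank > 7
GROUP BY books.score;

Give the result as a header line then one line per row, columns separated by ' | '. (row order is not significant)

After WHERE (1 rows):
books.score | books.qty | books.rank
7 | 60 | 70
After GROUP BY (1 rows):
books.score | sum_rank
7 | 70

== RESULT ==
books.score | sum_rank
7 | 70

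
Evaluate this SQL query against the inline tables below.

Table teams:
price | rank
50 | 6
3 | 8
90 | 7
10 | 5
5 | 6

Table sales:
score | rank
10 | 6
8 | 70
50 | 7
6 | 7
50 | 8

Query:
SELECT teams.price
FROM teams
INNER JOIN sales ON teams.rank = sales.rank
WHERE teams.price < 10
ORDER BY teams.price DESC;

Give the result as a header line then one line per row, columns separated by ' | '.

After JOIN sales (5 rows):
teams.price | teams.rank | sales.score | sales.rank
50 | 6 | 10 | 6
3 | 8 | 50 | 8
90 | 7 | 50 | 7
90 | 7 | 6 | 7
5 | 6 | 10 | 6
After WHERE (2 rows):
teams.price | teams.rank | sales.score | sales.rank
3 | 8 | 50 | 8
5 | 6 | 10 | 6
After SELECT (2 rows):
teams.price
3
5
After ORDER BY (2 rows):
teams.price
5
3

== RESULT ==
teams.price
5
3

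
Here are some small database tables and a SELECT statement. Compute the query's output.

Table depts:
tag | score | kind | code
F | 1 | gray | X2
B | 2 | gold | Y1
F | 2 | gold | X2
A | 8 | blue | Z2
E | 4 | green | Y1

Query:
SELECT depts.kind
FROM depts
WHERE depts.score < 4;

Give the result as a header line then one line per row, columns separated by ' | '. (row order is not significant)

== RESULT ==
depts.kind
gray
gold
gold

Derivation:
After WHERE (3 rows):
depts.tag | depts.score | depts.kind | depts.code
F | 1 | gray | X2
B | 2 | gold | Y1
F | 2 | gold | X2
After SELECT (3 rows):
depts.kind
gray
gold
gold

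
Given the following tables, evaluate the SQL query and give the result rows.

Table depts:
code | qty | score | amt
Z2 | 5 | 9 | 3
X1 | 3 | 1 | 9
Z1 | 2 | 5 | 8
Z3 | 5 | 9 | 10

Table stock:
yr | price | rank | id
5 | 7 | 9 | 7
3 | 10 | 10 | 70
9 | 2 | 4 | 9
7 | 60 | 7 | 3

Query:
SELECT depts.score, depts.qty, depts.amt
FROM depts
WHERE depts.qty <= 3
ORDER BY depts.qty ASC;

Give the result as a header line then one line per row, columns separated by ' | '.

After WHERE (2 rows):
depts.code | depts.qty | depts.score | depts.amt
X1 | 3 | 1 | 9
Z1 | 2 | 5 | 8
After SELECT (2 rows):
depts.score | depts.qty | depts.amt
1 | 3 | 9
5 | 2 | 8
After ORDER BY (2 rows):
depts.score | depts.qty | depts.amt
5 | 2 | 8
1 | 3 | 9

== RESULT ==
depts.score | depts.qty | depts.amt
5 | 2 | 8
1 | 3 | 9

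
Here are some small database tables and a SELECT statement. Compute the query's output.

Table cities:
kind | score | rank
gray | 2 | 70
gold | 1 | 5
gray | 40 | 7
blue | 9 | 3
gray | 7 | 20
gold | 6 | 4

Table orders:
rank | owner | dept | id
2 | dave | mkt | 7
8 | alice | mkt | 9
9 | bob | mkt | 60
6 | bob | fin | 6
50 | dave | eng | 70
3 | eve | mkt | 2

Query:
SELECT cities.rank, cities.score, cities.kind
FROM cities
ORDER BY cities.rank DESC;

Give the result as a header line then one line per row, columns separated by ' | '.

After SELECT (6 rows):
cities.rank | cities.score | cities.kind
70 | 2 | gray
5 | 1 | gold
7 | 40 | gray
3 | 9 | blue
20 | 7 | gray
4 | 6 | gold
After ORDER BY (6 rows):
cities.rank | cities.score | cities.kind
70 | 2 | gray
20 | 7 | gray
7 | 40 | gray
5 | 1 | gold
4 | 6 | gold
3 | 9 | blue

== RESULT ==
cities.rank | cities.score | cities.kind
70 | 2 | gray
20 | 7 | gray
7 | 40 | gray
5 | 1 | gold
4 | 6 | gold
3 | 9 | blue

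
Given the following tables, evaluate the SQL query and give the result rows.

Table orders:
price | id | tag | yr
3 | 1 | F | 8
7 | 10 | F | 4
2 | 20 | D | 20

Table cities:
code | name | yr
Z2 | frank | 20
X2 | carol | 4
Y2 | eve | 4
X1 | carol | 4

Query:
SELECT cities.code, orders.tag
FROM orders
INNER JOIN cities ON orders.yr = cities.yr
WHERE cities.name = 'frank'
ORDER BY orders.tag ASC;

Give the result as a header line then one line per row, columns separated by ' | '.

After JOIN cities (4 rows):
orders.price | orders.id | orders.tag | orders.yr | cities.code | cities.name | cities.yr
7 | 10 | F | 4 | X2 | carol | 4
7 | 10 | F | 4 | Y2 | eve | 4
7 | 10 | F | 4 | X1 | carol | 4
2 | 20 | D | 20 | Z2 | frank | 20
After WHERE (1 rows):
orders.price | orders.id | orders.tag | orders.yr | cities.code | cities.name | cities.yr
2 | 20 | D | 20 | Z2 | frank | 20
After SELECT (1 rows):
cities.code | orders.tag
Z2 | D
After ORDER BY (1 rows):
cities.code | orders.tag
Z2 | D

== RESULT ==
cities.code | orders.tag
Z2 | D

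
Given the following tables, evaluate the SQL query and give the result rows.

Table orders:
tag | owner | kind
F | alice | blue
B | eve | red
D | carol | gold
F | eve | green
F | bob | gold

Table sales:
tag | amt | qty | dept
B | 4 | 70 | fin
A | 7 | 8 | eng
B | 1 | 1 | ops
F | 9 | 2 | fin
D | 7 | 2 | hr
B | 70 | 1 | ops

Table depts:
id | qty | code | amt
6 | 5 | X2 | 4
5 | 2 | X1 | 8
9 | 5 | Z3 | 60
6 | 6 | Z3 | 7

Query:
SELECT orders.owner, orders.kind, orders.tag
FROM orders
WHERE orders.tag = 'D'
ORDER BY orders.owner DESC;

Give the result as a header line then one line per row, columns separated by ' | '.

After WHERE (1 rows):
orders.tag | orders.owner | orders.kind
D | carol | gold
After SELECT (1 rows):
orders.owner | orders.kind | orders.tag
carol | gold | D
After ORDER BY (1 rows):
orders.owner | orders.kind | orders.tag
carol | gold | D

== RESULT ==
orders.owner | orders.kind | orders.tag
carol | gold | D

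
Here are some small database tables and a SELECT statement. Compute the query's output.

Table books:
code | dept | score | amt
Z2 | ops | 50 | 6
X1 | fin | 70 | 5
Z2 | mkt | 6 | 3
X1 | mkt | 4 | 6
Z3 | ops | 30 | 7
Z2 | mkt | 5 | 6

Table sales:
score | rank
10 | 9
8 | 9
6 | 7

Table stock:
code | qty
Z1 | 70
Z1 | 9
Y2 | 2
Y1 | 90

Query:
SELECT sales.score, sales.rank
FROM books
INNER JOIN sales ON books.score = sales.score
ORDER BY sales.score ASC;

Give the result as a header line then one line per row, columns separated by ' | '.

After JOIN sales (1 rows):
books.code | books.dept | books.score | books.amt | sales.score | sales.rank
Z2 | mkt | 6 | 3 | 6 | 7
After SELECT (1 rows):
sales.score | sales.rank
6 | 7
After ORDER BY (1 rows):
sales.score | sales.rank
6 | 7

== RESULT ==
sales.score | sales.rank
6 | 7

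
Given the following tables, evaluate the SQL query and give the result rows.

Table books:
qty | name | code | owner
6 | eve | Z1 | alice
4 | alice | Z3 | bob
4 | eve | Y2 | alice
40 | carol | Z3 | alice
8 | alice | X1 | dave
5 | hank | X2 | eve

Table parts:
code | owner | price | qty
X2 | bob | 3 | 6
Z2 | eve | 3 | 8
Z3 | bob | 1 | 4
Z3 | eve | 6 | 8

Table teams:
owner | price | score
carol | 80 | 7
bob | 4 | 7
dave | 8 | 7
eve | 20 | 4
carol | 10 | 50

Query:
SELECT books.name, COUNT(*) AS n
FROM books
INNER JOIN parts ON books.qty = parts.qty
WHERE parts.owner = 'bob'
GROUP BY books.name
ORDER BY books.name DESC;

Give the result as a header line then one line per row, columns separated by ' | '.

== RESULT ==
books.name | n
eve | 2
alice | 1

Derivation:
After JOIN parts (5 rows):
books.qty | books.name | books.code | books.owner | parts.code | parts.owner | parts.price | parts.qty
6 | eve | Z1 | alice | X2 | bob | 3 | 6
4 | alice | Z3 | bob | Z3 | bob | 1 | 4
4 | eve | Y2 | alice | Z3 | bob | 1 | 4
8 | alice | X1 | dave | Z2 | eve | 3 | 8
8 | alice | X1 | dave | Z3 | eve | 6 | 8
After WHERE (3 rows):
books.qty | books.name | books.code | books.owner | parts.code | parts.owner | parts.price | parts.qty
6 | eve | Z1 | alice | X2 | bob | 3 | 6
4 | alice | Z3 | bob | Z3 | bob | 1 | 4
4 | eve | Y2 | alice | Z3 | bob | 1 | 4
After GROUP BY (2 rows):
books.name | n
eve | 2
alice | 1
After ORDER BY (2 rows):
books.name | n
eve | 2
alice | 1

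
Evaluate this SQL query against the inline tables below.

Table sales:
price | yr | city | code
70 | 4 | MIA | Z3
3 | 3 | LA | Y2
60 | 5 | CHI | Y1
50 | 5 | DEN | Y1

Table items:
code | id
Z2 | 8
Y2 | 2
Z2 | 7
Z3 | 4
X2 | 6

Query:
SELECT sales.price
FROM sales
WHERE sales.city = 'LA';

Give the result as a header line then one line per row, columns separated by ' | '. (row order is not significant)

After WHERE (1 rows):
sales.price | sales.yr | sales.city | sales.code
3 | 3 | LA | Y2
After SELECT (1 rows):
sales.price
3

== RESULT ==
sales.price
3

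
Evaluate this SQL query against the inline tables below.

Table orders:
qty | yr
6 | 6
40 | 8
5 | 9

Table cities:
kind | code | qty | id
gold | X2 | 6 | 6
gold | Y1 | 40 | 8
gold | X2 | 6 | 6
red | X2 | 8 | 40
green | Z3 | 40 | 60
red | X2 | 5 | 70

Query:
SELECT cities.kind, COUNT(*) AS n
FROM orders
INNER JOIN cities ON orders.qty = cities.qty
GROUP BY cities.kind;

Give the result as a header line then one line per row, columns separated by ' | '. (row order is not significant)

After JOIN cities (5 rows):
orders.qty | orders.yr | cities.kind | cities.code | cities.qty | cities.id
6 | 6 | gold | X2 | 6 | 6
6 | 6 | gold | X2 | 6 | 6
40 | 8 | gold | Y1 | 40 | 8
40 | 8 | green | Z3 | 40 | 60
5 | 9 | red | X2 | 5 | 70
After GROUP BY (3 rows):
cities.kind | n
gold | 3
green | 1
red | 1

== RESULT ==
cities.kind | n
gold | 3
green | 1
red | 1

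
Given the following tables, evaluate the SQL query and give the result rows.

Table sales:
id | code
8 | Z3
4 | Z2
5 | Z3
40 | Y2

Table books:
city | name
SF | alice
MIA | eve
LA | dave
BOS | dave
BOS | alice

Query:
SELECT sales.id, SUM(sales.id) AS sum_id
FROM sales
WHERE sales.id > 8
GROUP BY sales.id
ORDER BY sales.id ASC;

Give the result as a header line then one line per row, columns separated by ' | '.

After WHERE (1 rows):
sales.id | sales.code
40 | Y2
After GROUP BY (1 rows):
sales.id | sum_id
40 | 40
After ORDER BY (1 rows):
sales.id | sum_id
40 | 40

== RESULT ==
sales.id | sum_id
40 | 40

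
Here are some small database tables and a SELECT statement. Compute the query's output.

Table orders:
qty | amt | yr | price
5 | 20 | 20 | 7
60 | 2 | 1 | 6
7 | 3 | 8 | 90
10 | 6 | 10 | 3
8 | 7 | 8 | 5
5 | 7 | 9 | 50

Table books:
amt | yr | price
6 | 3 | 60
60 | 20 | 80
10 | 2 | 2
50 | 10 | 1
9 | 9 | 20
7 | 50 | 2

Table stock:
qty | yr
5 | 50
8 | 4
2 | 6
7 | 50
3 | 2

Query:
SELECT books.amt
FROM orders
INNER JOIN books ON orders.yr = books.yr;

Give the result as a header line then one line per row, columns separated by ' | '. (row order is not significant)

After JOIN books (3 rows):
orders.qty | orders.amt | orders.yr | orders.price | books.amt | books.yr | books.price
5 | 20 | 20 | 7 | 60 | 20 | 80
10 | 6 | 10 | 3 | 50 | 10 | 1
5 | 7 | 9 | 50 | 9 | 9 | 20
After SELECT (3 rows):
books.amt
60
50
9

== RESULT ==
books.amt
60
50
9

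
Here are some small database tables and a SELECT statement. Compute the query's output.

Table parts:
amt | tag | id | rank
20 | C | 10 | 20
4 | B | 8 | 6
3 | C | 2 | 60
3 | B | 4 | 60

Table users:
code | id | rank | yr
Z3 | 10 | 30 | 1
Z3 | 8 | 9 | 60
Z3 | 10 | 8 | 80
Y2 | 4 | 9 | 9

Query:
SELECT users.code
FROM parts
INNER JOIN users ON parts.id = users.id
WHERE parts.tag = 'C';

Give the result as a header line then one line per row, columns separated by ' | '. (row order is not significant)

== RESULT ==
users.code
Z3
Z3

Derivation:
After JOIN users (4 rows):
parts.amt | parts.tag | parts.id | parts.rank | users.code | users.id | users.rank | users.yr
20 | C | 10 | 20 | Z3 | 10 | 30 | 1
20 | C | 10 | 20 | Z3 | 10 | 8 | 80
4 | B | 8 | 6 | Z3 | 8 | 9 | 60
3 | B | 4 | 60 | Y2 | 4 | 9 | 9
After WHERE (2 rows):
parts.amt | parts.tag | parts.id | parts.rank | users.code | users.id | users.rank | users.yr
20 | C | 10 | 20 | Z3 | 10 | 30 | 1
20 | C | 10 | 20 | Z3 | 10 | 8 | 80
After SELECT (2 rows):
users.code
Z3
Z3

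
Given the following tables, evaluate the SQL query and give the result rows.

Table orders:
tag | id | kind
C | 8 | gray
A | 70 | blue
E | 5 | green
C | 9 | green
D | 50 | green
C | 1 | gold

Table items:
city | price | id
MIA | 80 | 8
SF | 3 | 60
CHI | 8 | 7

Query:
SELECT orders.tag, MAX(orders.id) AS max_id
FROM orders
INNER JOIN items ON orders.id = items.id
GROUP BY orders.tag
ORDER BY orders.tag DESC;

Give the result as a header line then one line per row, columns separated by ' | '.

== RESULT ==
orders.tag | max_id
C | 8

Derivation:
After JOIN items (1 rows):
orders.tag | orders.id | orders.kind | items.city | items.price | items.id
C | 8 | gray | MIA | 80 | 8
After GROUP BY (1 rows):
orders.tag | max_id
C | 8
After ORDER BY (1 rows):
orders.tag | max_id
C | 8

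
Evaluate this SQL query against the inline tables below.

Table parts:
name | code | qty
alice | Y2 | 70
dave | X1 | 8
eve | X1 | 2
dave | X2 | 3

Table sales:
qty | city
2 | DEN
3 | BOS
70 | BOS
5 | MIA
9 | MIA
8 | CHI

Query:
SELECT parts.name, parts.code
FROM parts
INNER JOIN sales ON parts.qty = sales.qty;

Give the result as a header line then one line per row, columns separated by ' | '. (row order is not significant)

After JOIN sales (4 rows):
parts.name | parts.code | parts.qty | sales.qty | sales.city
alice | Y2 | 70 | 70 | BOS
dave | X1 | 8 | 8 | CHI
eve | X1 | 2 | 2 | DEN
dave | X2 | 3 | 3 | BOS
After SELECT (4 rows):
parts.name | parts.code
alice | Y2
dave | X1
eve | X1
dave | X2

== RESULT ==
parts.name | parts.code
alice | Y2
dave | X1
eve | X1
dave | X2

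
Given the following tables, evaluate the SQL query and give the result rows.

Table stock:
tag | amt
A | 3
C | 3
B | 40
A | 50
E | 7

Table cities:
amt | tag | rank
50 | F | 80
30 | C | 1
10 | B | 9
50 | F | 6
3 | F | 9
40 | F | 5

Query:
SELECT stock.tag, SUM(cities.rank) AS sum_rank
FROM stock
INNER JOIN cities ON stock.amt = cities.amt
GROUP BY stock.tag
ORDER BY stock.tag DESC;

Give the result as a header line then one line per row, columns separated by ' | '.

After JOIN cities (5 rows):
stock.tag | stock.amt | cities.amt | cities.tag | cities.rank
A | 3 | 3 | F | 9
C | 3 | 3 | F | 9
B | 40 | 40 | F | 5
A | 50 | 50 | F | 80
A | 50 | 50 | F | 6
After GROUP BY (3 rows):
stock.tag | sum_rank
A | 95
C | 9
B | 5
After ORDER BY (3 rows):
stock.tag | sum_rank
C | 9
B | 5
A | 95

== RESULT ==
stock.tag | sum_rank
C | 9
B | 5
A | 95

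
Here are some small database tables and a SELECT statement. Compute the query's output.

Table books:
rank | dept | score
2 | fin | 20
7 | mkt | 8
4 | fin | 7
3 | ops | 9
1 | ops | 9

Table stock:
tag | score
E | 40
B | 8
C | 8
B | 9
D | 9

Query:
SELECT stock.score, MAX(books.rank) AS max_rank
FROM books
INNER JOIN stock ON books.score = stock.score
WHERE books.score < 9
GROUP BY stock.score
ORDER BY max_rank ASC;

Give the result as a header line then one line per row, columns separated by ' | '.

== RESULT ==
stock.score | max_rank
8 | 7

Derivation:
After JOIN stock (6 rows):
books.rank | books.dept | books.score | stock.tag | stock.score
7 | mkt | 8 | B | 8
7 | mkt | 8 | C | 8
3 | ops | 9 | B | 9
3 | ops | 9 | D | 9
1 | ops | 9 | B | 9
1 | ops | 9 | D | 9
After WHERE (2 rows):
books.rank | books.dept | books.score | stock.tag | stock.score
7 | mkt | 8 | B | 8
7 | mkt | 8 | C | 8
After GROUP BY (1 rows):
stock.score | max_rank
8 | 7
After ORDER BY (1 rows):
stock.score | max_rank
8 | 7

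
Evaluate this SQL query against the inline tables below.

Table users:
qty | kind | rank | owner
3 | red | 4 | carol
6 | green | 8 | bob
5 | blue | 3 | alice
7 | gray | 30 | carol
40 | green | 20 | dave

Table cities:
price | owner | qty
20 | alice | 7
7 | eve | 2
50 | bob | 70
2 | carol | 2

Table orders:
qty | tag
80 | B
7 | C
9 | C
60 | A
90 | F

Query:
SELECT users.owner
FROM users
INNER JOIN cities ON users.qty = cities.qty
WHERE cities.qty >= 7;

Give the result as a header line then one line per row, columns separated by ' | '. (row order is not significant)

After JOIN cities (1 rows):
users.qty | users.kind | users.rank | users.owner | cities.price | cities.owner | cities.qty
7 | gray | 30 | carol | 20 | alice | 7
After WHERE (1 rows):
users.qty | users.kind | users.rank | users.owner | cities.price | cities.owner | cities.qty
7 | gray | 30 | carol | 20 | alice | 7
After SELECT (1 rows):
users.owner
carol

== RESULT ==
users.owner
carol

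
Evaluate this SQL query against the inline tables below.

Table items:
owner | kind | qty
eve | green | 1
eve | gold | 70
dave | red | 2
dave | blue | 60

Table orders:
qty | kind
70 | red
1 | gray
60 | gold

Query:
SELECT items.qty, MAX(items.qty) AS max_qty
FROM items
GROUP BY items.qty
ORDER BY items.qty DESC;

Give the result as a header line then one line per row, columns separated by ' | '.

After GROUP BY (4 rows):
items.qty | max_qty
1 | 1
70 | 70
2 | 2
60 | 60
After ORDER BY (4 rows):
items.qty | max_qty
70 | 70
60 | 60
2 | 2
1 | 1

== RESULT ==
items.qty | max_qty
70 | 70
60 | 60
2 | 2
1 | 1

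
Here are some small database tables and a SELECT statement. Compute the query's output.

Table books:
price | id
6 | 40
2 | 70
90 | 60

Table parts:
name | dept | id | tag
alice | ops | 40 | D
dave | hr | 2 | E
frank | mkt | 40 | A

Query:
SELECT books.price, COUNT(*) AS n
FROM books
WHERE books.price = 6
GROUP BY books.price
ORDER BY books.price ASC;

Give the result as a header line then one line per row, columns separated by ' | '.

After WHERE (1 rows):
books.price | books.id
6 | 40
After GROUP BY (1 rows):
books.price | n
6 | 1
After ORDER BY (1 rows):
books.price | n
6 | 1

== RESULT ==
books.price | n
6 | 1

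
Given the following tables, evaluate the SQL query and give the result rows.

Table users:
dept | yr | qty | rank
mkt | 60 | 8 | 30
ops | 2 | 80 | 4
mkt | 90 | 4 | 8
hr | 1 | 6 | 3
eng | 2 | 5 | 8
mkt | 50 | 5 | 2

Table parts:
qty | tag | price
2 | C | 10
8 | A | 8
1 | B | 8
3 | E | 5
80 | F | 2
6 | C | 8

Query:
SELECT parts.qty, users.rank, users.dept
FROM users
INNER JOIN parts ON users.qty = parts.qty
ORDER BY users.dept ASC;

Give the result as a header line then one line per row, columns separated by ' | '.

After JOIN parts (3 rows):
users.dept | users.yr | users.qty | users.rank | parts.qty | parts.tag | parts.price
mkt | 60 | 8 | 30 | 8 | A | 8
ops | 2 | 80 | 4 | 80 | F | 2
hr | 1 | 6 | 3 | 6 | C | 8
After SELECT (3 rows):
parts.qty | users.rank | users.dept
8 | 30 | mkt
80 | 4 | ops
6 | 3 | hr
After ORDER BY (3 rows):
parts.qty | users.rank | users.dept
6 | 3 | hr
8 | 30 | mkt
80 | 4 | ops

== RESULT ==
parts.qty | users.rank | users.dept
6 | 3 | hr
8 | 30 | mkt
80 | 4 | ops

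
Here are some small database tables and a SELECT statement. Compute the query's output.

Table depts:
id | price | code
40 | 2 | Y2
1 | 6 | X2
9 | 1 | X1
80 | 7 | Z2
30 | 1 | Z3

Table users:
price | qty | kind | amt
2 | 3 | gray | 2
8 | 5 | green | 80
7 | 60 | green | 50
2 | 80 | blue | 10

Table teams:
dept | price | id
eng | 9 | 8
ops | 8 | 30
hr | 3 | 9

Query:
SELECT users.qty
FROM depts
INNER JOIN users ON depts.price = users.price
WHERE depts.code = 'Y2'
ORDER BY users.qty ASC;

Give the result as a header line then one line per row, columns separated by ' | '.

== RESULT ==
users.qty
3
80

Derivation:
After JOIN users (3 rows):
depts.id | depts.price | depts.code | users.price | users.qty | users.kind | users.amt
40 | 2 | Y2 | 2 | 3 | gray | 2
40 | 2 | Y2 | 2 | 80 | blue | 10
80 | 7 | Z2 | 7 | 60 | green | 50
After WHERE (2 rows):
depts.id | depts.price | depts.code | users.price | users.qty | users.kind | users.amt
40 | 2 | Y2 | 2 | 3 | gray | 2
40 | 2 | Y2 | 2 | 80 | blue | 10
After SELECT (2 rows):
users.qty
3
80
After ORDER BY (2 rows):
users.qty
3
80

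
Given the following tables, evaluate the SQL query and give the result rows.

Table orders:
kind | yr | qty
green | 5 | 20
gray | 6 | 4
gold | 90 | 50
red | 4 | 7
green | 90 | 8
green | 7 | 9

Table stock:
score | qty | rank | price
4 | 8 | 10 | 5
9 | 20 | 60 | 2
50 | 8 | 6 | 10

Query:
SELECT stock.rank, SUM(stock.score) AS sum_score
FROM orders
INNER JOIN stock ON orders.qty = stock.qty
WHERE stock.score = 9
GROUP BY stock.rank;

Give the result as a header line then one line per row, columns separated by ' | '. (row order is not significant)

After JOIN stock (3 rows):
orders.kind | orders.yr | orders.qty | stock.score | stock.qty | stock.rank | stock.price
green | 5 | 20 | 9 | 20 | 60 | 2
green | 90 | 8 | 4 | 8 | 10 | 5
green | 90 | 8 | 50 | 8 | 6 | 10
After WHERE (1 rows):
orders.kind | orders.yr | orders.qty | stock.score | stock.qty | stock.rank | stock.price
green | 5 | 20 | 9 | 20 | 60 | 2
After GROUP BY (1 rows):
stock.rank | sum_score
60 | 9

== RESULT ==
stock.rank | sum_score
60 | 9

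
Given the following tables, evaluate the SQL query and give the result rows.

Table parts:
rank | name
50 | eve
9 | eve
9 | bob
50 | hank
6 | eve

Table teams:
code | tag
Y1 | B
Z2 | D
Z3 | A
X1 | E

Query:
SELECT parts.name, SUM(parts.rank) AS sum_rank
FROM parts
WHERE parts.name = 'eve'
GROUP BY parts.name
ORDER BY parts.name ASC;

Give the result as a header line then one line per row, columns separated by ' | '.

== RESULT ==
parts.name | sum_rank
eve | 65

Derivation:
After WHERE (3 rows):
parts.rank | parts.name
50 | eve
9 | eve
6 | eve
After GROUP BY (1 rows):
parts.name | sum_rank
eve | 65
After ORDER BY (1 rows):
parts.name | sum_rank
eve | 65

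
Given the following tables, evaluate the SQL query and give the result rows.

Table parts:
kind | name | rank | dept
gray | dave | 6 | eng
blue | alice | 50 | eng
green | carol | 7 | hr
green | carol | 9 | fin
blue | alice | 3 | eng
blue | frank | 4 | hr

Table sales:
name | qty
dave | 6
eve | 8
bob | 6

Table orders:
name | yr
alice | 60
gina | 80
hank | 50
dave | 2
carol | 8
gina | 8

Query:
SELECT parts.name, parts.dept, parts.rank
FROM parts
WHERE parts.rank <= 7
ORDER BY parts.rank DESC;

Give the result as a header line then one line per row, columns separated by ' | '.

== RESULT ==
parts.name | parts.dept | parts.rank
carol | hr | 7
dave | eng | 6
frank | hr | 4
alice | eng | 3

Derivation:
After WHERE (4 rows):
parts.kind | parts.name | parts.rank | parts.dept
gray | dave | 6 | eng
green | carol | 7 | hr
blue | alice | 3 | eng
blue | frank | 4 | hr
After SELECT (4 rows):
parts.name | parts.dept | parts.rank
dave | eng | 6
carol | hr | 7
alice | eng | 3
frank | hr | 4
After ORDER BY (4 rows):
parts.name | parts.dept | parts.rank
carol | hr | 7
dave | eng | 6
frank | hr | 4
alice | eng | 3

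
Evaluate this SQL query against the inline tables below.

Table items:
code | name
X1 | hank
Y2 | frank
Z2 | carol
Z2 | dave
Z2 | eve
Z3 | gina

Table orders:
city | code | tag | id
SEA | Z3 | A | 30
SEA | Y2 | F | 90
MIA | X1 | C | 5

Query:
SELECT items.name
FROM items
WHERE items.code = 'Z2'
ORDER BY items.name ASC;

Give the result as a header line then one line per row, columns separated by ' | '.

== RESULT ==
items.name
carol
dave
eve

Derivation:
After WHERE (3 rows):
items.code | items.name
Z2 | carol
Z2 | dave
Z2 | eve
After SELECT (3 rows):
items.name
carol
dave
eve
After ORDER BY (3 rows):
items.name
carol
dave
eve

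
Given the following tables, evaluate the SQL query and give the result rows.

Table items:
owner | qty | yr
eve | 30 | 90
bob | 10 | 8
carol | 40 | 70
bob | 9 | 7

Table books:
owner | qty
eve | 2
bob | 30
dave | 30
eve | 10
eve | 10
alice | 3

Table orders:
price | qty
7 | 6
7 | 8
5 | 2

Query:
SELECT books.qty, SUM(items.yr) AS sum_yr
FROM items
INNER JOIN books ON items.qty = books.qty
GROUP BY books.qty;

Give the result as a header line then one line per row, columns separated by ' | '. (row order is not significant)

== RESULT ==
books.qty | sum_yr
30 | 180
10 | 16

Derivation:
After JOIN books (4 rows):
items.owner | items.qty | items.yr | books.owner | books.qty
eve | 30 | 90 | bob | 30
eve | 30 | 90 | dave | 30
bob | 10 | 8 | eve | 10
bob | 10 | 8 | eve | 10
After GROUP BY (2 rows):
books.qty | sum_yr
30 | 180
10 | 16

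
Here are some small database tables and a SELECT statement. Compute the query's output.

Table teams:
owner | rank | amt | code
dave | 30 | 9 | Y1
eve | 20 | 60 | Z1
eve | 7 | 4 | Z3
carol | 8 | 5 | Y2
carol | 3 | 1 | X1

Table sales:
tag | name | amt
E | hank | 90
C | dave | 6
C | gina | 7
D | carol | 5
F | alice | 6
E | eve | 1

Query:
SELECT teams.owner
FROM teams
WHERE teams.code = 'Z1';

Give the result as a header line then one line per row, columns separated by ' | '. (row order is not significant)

After WHERE (1 rows):
teams.owner | teams.rank | teams.amt | teams.code
eve | 20 | 60 | Z1
After SELECT (1 rows):
teams.owner
eve

== RESULT ==
teams.owner
eve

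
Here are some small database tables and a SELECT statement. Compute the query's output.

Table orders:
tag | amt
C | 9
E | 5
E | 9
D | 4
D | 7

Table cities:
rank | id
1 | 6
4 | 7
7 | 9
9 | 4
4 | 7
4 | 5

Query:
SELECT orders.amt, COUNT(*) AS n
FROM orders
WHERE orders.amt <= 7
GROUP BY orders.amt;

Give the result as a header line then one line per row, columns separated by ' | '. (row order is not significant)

After WHERE (3 rows):
orders.tag | orders.amt
E | 5
D | 4
D | 7
After GROUP BY (3 rows):
orders.amt | n
5 | 1
4 | 1
7 | 1

== RESULT ==
orders.amt | n
5 | 1
4 | 1
7 | 1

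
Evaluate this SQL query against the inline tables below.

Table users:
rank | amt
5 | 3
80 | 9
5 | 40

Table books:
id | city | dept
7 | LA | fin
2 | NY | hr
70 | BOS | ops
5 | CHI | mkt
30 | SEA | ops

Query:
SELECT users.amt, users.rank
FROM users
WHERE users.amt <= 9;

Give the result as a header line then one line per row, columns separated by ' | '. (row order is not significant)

== RESULT ==
users.amt | users.rank
3 | 5
9 | 80

Derivation:
After WHERE (2 rows):
users.rank | users.amt
5 | 3
80 | 9
After SELECT (2 rows):
users.amt | users.rank
3 | 5
9 | 80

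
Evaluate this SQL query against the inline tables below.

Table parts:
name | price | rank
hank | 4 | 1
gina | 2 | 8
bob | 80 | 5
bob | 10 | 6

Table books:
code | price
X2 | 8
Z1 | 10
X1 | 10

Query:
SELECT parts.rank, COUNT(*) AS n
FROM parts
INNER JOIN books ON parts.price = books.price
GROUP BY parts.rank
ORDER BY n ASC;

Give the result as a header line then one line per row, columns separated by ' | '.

== RESULT ==
parts.rank | n
6 | 2

Derivation:
After JOIN books (2 rows):
parts.name | parts.price | parts.rank | books.code | books.price
bob | 10 | 6 | Z1 | 10
bob | 10 | 6 | X1 | 10
After GROUP BY (1 rows):
parts.rank | n
6 | 2
After ORDER BY (1 rows):
parts.rank | n
6 | 2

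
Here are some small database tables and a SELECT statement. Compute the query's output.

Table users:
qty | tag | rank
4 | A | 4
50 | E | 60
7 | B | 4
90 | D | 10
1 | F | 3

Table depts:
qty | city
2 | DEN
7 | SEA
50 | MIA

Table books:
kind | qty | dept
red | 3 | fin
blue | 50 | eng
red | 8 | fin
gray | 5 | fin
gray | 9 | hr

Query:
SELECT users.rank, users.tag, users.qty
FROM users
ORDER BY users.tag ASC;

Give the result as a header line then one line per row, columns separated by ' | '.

== RESULT ==
users.rank | users.tag | users.qty
4 | A | 4
4 | B | 7
10 | D | 90
60 | E | 50
3 | F | 1

Derivation:
After SELECT (5 rows):
users.rank | users.tag | users.qty
4 | A | 4
60 | E | 50
4 | B | 7
10 | D | 90
3 | F | 1
After ORDER BY (5 rows):
users.rank | users.tag | users.qty
4 | A | 4
4 | B | 7
10 | D | 90
60 | E | 50
3 | F | 1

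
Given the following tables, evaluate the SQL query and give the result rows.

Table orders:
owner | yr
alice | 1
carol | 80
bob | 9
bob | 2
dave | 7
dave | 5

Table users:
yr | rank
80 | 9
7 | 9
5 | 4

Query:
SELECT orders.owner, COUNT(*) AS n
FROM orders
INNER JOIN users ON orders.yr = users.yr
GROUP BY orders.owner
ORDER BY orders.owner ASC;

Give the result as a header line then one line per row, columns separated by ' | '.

After JOIN users (3 rows):
orders.owner | orders.yr | users.yr | users.rank
carol | 80 | 80 | 9
dave | 7 | 7 | 9
dave | 5 | 5 | 4
After GROUP BY (2 rows):
orders.owner | n
carol | 1
dave | 2
After ORDER BY (2 rows):
orders.owner | n
carol | 1
dave | 2

== RESULT ==
orders.owner | n
carol | 1
dave | 2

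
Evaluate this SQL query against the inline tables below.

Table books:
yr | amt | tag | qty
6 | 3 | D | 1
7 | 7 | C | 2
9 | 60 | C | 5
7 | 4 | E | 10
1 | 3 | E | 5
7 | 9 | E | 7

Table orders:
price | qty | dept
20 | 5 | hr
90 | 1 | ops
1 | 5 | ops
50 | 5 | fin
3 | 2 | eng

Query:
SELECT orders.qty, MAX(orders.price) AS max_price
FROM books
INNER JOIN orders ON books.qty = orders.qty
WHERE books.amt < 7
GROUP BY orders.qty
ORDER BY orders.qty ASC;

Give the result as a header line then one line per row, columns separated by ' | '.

== RESULT ==
orders.qty | max_price
1 | 90
5 | 50

Derivation:
After JOIN orders (8 rows):
books.yr | books.amt | books.tag | books.qty | orders.price | orders.qty | orders.dept
6 | 3 | D | 1 | 90 | 1 | ops
7 | 7 | C | 2 | 3 | 2 | eng
9 | 60 | C | 5 | 20 | 5 | hr
9 | 60 | C | 5 | 1 | 5 | ops
9 | 60 | C | 5 | 50 | 5 | fin
1 | 3 | E | 5 | 20 | 5 | hr
1 | 3 | E | 5 | 1 | 5 | ops
1 | 3 | E | 5 | 50 | 5 | fin
After WHERE (4 rows):
books.yr | books.amt | books.tag | books.qty | orders.price | orders.qty | orders.dept
6 | 3 | D | 1 | 90 | 1 | ops
1 | 3 | E | 5 | 20 | 5 | hr
1 | 3 | E | 5 | 1 | 5 | ops
1 | 3 | E | 5 | 50 | 5 | fin
After GROUP BY (2 rows):
orders.qty | max_price
1 | 90
5 | 50
After ORDER BY (2 rows):
orders.qty | max_price
1 | 90
5 | 50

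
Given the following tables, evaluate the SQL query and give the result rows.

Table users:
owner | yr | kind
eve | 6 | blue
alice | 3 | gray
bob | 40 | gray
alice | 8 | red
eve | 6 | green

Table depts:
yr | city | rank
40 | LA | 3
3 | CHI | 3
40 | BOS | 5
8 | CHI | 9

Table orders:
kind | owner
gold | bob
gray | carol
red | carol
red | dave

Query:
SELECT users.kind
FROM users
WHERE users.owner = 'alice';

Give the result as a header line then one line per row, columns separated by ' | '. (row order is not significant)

After WHERE (2 rows):
users.owner | users.yr | users.kind
alice | 3 | gray
alice | 8 | red
After SELECT (2 rows):
users.kind
gray
red

== RESULT ==
users.kind
gray
red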